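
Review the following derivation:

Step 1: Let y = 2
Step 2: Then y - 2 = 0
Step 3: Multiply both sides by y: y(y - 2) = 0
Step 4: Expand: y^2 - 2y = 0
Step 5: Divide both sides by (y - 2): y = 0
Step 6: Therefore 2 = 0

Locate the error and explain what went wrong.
Step 5: Divide both sides by (y - 2): y = 0

Step 5 divides both sides by (y - 2). However, since y = 2, we have (y - 2) = 0. Division by zero is undefined, making this step invalid.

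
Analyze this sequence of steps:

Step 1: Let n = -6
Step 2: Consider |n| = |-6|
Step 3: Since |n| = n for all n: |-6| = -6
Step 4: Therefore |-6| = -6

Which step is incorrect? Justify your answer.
Step 3: Since |n| = n for all n: |-6| = -6

Step 3 incorrectly states that |n| = n for all n. The correct definition is |n| = n when n >= 0, and |n| = -n when n < 0. Since -6 < 0, we have |-6| = -(-6) = 6, not -6.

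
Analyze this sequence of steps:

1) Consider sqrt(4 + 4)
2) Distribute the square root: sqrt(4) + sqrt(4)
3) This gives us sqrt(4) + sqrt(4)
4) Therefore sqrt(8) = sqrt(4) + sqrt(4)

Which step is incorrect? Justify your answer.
Step 2: Distribute the square root: sqrt(4) + sqrt(4)

Step 2 incorrectly 'distributes' the square root over addition. The square root function does not distribute: sqrt(a + b) ≠ sqrt(a) + sqrt(b). In fact, sqrt(4 + 4) = sqrt(8) ≈ 2.8284, while sqrt(4) + sqrt(4) ≈ 4.0000.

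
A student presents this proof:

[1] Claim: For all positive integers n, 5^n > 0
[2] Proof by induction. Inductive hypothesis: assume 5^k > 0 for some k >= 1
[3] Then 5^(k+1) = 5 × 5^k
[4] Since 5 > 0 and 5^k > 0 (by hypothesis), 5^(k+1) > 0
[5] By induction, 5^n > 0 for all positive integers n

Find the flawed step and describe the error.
Step 5: By induction, 5^n > 0 for all positive integers n

Step 5 concludes the proof by induction, but no base case was ever established. A valid induction proof requires: (1) a base case proving 5^1 > 0, and (2) an inductive step showing IF 5^k > 0 THEN 5^(k+1) > 0. Steps 2-4 correctly establish the inductive step, but without the base case the conclusion in step 5 does not follow.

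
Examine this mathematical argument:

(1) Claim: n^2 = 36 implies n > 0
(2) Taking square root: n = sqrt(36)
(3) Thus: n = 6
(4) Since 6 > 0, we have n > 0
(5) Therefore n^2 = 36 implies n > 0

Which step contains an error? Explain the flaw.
Step 2: Taking square root: n = sqrt(36)

Step 2 takes the square root and assumes the positive root only. The equation n^2 = 36 actually has two solutions: n = 6 and n = -6. The proof silently assumes n > 0 without justification, then uses this assumption to conclude n > 0, which is circular. The counterexample n = -6 shows the claim is false.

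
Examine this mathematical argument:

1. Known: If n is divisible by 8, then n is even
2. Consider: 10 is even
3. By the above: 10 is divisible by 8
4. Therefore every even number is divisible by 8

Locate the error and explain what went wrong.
Step 3: By the above: 10 is divisible by 8

Step 3 commits the fallacy of affirming the consequent. The known fact 'divisible by 8 → even' does NOT imply 'even → divisible by 8'. That would be the converse, which is false. For example, 10 is even but 10 ÷ 8 = 1.25, which is not an integer.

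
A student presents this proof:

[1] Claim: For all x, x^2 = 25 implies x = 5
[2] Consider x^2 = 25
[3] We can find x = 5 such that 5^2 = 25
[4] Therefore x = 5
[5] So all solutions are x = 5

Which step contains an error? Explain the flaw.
Step 4: Therefore x = 5

Step 4 incorrectly concludes that x = 5 is the only solution. The proof shows that x = 5 is A solution (existence), but does not show it is the ONLY solution (uniqueness). In fact, x = -5 is also a solution since (-5)^2 = 25. Finding one solution doesn't prove there are no others.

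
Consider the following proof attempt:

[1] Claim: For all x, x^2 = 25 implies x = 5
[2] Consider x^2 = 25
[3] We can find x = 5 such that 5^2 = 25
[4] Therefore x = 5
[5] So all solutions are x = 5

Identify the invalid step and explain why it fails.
Step 4: Therefore x = 5

Step 4 incorrectly concludes that x = 5 is the only solution. The proof shows that x = 5 is A solution (existence), but does not show it is the ONLY solution (uniqueness). In fact, x = -5 is also a solution since (-5)^2 = 25. Finding one solution doesn't prove there are no others.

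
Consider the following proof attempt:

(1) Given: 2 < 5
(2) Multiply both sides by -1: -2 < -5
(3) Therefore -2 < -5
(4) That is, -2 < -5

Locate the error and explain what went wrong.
Step 2: Multiply both sides by -1: -2 < -5

Step 2 multiplies both sides by -1 but fails to reverse the inequality sign. When multiplying (or dividing) an inequality by a negative number, the direction must be reversed. Since 2 < 5, we should get -2 > -5, i.e., -2 > -5.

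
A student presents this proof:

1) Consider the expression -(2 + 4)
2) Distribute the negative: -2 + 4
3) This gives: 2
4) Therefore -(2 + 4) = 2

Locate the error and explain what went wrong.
Step 2: Distribute the negative: -2 + 4

Step 2 incorrectly distributes the negative sign. The correct distribution is -(2 + 4) = -2 - 4 = -6. The negative must be applied to both terms, not just the first. The error treats -(2 + 4) as -2 + 4, which equals 2 instead of -6.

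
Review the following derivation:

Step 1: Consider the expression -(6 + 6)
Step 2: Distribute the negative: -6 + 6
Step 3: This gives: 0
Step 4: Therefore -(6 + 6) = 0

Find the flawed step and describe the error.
Step 2: Distribute the negative: -6 + 6

Step 2 incorrectly distributes the negative sign. The correct distribution is -(6 + 6) = -6 - 6 = -12. The negative must be applied to both terms, not just the first. The error treats -(6 + 6) as -6 + 6, which equals 0 instead of -12.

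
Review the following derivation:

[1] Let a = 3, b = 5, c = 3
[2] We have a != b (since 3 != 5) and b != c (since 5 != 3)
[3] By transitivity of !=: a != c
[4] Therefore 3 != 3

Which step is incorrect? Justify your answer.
Step 3: By transitivity of !=: a != c

Step 3 incorrectly applies transitivity to the '!=' relation. Transitivity states: if a R b and b R c, then a R c. However, '!=' is not transitive. Counterexample: 3 != 5 and 5 != 3, but 3 = 3 (both equal 3). Transitivity holds for relations like <, <=, =, but not for !=.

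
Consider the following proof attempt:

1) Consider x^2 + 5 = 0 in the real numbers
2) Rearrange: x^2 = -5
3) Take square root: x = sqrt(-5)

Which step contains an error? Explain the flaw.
Step 3: Take square root: x = sqrt(-5)

Step 3 takes the square root of -5, which is negative. In the real number system, the square root of a negative number is undefined. The equation x^2 + 5 = 0 has no real solutions. Square roots of negative numbers only exist in the complex numbers.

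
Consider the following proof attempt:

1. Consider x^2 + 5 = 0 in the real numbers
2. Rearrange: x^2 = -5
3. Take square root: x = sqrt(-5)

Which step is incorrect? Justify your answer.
Step 3: Take square root: x = sqrt(-5)

Step 3 takes the square root of -5, which is negative. In the real number system, the square root of a negative number is undefined. The equation x^2 + 5 = 0 has no real solutions. Square roots of negative numbers only exist in the complex numbers.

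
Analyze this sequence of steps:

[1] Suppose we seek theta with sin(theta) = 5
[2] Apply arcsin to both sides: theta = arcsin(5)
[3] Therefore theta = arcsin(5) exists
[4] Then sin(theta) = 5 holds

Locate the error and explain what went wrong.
Step 2: Apply arcsin to both sides: theta = arcsin(5)

Step 2 applies arcsin to 5. However, arcsin(x) is only defined for x in [-1, 1] because sin(theta) can only produce values in that range. Since |5| > 1, arcsin(5) is undefined. There is no angle whose sine equals 5.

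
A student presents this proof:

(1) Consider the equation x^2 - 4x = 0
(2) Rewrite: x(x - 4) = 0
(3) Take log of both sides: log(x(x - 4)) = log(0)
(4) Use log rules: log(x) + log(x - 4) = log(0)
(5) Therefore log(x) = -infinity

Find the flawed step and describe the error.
Step 3: Take log of both sides: log(x(x - 4)) = log(0)

Step 3 takes the logarithm of both sides, resulting in log(0) on the right side. The logarithm is only defined for positive numbers; log(0) is undefined (approaches negative infinity). This operation is invalid.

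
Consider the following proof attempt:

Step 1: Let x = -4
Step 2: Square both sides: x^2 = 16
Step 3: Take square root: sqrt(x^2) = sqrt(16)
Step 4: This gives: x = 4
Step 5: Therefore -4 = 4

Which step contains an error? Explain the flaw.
Step 4: This gives: x = 4

Step 4 incorrectly states that sqrt(x^2) = x. The correct identity is sqrt(x^2) = |x|. Since x = -4 < 0, we have sqrt(x^2) = |-4| = 4, not x = -4.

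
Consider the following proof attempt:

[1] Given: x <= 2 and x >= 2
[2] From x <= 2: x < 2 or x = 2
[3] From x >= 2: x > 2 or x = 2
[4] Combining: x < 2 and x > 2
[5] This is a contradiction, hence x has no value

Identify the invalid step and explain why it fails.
Step 4: Combining: x < 2 and x > 2

Step 4 incorrectly combines the conditions. From x <= 2 and x >= 2, the intersection is x = 2. The error treats the 'or' cases as 'and' requirements. The correct conclusion is that x = 2 is the unique solution, not that no solution exists.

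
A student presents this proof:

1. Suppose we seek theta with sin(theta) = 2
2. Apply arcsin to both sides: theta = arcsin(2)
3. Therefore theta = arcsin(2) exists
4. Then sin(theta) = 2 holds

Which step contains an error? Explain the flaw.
Step 2: Apply arcsin to both sides: theta = arcsin(2)

Step 2 applies arcsin to 2. However, arcsin(x) is only defined for x in [-1, 1] because sin(theta) can only produce values in that range. Since |2| > 1, arcsin(2) is undefined. There is no angle whose sine equals 2.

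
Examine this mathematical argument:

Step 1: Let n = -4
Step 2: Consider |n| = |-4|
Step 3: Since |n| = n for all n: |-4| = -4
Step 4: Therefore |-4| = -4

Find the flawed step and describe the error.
Step 3: Since |n| = n for all n: |-4| = -4

Step 3 incorrectly states that |n| = n for all n. The correct definition is |n| = n when n >= 0, and |n| = -n when n < 0. Since -4 < 0, we have |-4| = -(-4) = 4, not -4.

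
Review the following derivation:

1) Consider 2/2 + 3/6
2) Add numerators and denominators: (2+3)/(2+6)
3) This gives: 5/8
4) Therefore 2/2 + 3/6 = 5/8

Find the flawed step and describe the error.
Step 2: Add numerators and denominators: (2+3)/(2+6)

Step 2 incorrectly adds fractions by separately adding numerators and denominators. This is wrong. The correct method requires a common denominator: 2/2 + 3/6 = (2×6 + 3×2)/(2×6) = 18/12 = 3/2. The method used gives 5/8, which is different.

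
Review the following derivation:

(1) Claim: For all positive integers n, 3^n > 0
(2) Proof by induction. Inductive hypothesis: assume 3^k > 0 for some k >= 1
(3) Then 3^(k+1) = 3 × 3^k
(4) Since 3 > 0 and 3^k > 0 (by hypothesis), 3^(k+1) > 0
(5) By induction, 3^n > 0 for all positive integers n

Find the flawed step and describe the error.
Step 5: By induction, 3^n > 0 for all positive integers n

Step 5 concludes the proof by induction, but no base case was ever established. A valid induction proof requires: (1) a base case proving 3^1 > 0, and (2) an inductive step showing IF 3^k > 0 THEN 3^(k+1) > 0. Steps 2-4 correctly establish the inductive step, but without the base case the conclusion in step 5 does not follow.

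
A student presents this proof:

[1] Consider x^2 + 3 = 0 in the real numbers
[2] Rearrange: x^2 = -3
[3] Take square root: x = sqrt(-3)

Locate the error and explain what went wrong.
Step 3: Take square root: x = sqrt(-3)

Step 3 takes the square root of -3, which is negative. In the real number system, the square root of a negative number is undefined. The equation x^2 + 3 = 0 has no real solutions. Square roots of negative numbers only exist in the complex numbers.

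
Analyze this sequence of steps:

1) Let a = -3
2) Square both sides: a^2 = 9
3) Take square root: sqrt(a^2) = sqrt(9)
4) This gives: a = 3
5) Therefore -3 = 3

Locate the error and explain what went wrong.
Step 4: This gives: a = 3

Step 4 incorrectly states that sqrt(a^2) = a. The correct identity is sqrt(a^2) = |a|. Since a = -3 < 0, we have sqrt(a^2) = |-3| = 3, not a = -3.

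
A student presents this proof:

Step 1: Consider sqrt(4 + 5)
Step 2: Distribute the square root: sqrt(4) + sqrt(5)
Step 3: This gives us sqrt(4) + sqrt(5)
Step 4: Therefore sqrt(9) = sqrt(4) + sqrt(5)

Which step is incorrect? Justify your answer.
Step 2: Distribute the square root: sqrt(4) + sqrt(5)

Step 2 incorrectly 'distributes' the square root over addition. The square root function does not distribute: sqrt(a + b) ≠ sqrt(a) + sqrt(b). In fact, sqrt(4 + 5) = sqrt(9) ≈ 3.0000, while sqrt(4) + sqrt(5) ≈ 4.2361.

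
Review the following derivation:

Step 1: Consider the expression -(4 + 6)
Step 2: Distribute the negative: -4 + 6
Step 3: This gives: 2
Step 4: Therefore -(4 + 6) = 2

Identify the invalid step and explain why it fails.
Step 2: Distribute the negative: -4 + 6

Step 2 incorrectly distributes the negative sign. The correct distribution is -(4 + 6) = -4 - 6 = -10. The negative must be applied to both terms, not just the first. The error treats -(4 + 6) as -4 + 6, which equals 2 instead of -10.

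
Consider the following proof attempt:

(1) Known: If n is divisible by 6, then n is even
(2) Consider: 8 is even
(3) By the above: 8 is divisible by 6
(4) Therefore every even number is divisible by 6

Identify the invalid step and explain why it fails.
Step 3: By the above: 8 is divisible by 6

Step 3 commits the fallacy of affirming the consequent. The known fact 'divisible by 6 → even' does NOT imply 'even → divisible by 6'. That would be the converse, which is false. For example, 8 is even but 8 ÷ 6 = 1.33, which is not an integer.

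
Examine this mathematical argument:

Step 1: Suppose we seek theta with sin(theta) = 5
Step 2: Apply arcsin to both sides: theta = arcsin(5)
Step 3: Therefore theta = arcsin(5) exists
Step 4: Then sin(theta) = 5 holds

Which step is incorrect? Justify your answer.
Step 2: Apply arcsin to both sides: theta = arcsin(5)

Step 2 applies arcsin to 5. However, arcsin(x) is only defined for x in [-1, 1] because sin(theta) can only produce values in that range. Since |5| > 1, arcsin(5) is undefined. There is no angle whose sine equals 5.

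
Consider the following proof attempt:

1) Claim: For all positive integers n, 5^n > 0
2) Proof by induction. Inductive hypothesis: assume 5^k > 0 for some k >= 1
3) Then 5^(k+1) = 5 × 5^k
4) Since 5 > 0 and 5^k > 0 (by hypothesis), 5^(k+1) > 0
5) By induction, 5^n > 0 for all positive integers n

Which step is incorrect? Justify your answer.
Step 5: By induction, 5^n > 0 for all positive integers n

Step 5 concludes the proof by induction, but no base case was ever established. A valid induction proof requires: (1) a base case proving 5^1 > 0, and (2) an inductive step showing IF 5^k > 0 THEN 5^(k+1) > 0. Steps 2-4 correctly establish the inductive step, but without the base case the conclusion in step 5 does not follow.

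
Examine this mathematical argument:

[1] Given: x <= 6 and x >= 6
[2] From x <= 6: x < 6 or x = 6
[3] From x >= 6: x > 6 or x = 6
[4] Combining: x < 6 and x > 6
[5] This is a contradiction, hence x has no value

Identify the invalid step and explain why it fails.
Step 4: Combining: x < 6 and x > 6

Step 4 incorrectly combines the conditions. From x <= 6 and x >= 6, the intersection is x = 6. The error treats the 'or' cases as 'and' requirements. The correct conclusion is that x = 6 is the unique solution, not that no solution exists.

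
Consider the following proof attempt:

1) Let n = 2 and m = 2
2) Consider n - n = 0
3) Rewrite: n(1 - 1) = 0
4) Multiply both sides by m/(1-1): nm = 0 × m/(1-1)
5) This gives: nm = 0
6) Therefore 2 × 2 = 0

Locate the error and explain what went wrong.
Step 4: Multiply both sides by m/(1-1): nm = 0 × m/(1-1)

Step 4 multiplies both sides by m/(1-1). However, 1-1 = 0, so this is multiplication by m/0, which is undefined. We cannot multiply by an undefined expression.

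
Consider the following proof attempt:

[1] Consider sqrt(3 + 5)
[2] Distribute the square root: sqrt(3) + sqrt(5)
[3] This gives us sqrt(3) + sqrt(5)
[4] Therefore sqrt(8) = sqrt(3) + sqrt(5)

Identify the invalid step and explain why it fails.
Step 2: Distribute the square root: sqrt(3) + sqrt(5)

Step 2 incorrectly 'distributes' the square root over addition. The square root function does not distribute: sqrt(a + b) ≠ sqrt(a) + sqrt(b). In fact, sqrt(3 + 5) = sqrt(8) ≈ 2.8284, while sqrt(3) + sqrt(5) ≈ 3.9681.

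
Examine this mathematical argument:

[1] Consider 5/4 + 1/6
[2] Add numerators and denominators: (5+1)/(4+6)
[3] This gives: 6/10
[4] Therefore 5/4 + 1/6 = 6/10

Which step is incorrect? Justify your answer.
Step 2: Add numerators and denominators: (5+1)/(4+6)

Step 2 incorrectly adds fractions by separately adding numerators and denominators. This is wrong. The correct method requires a common denominator: 5/4 + 1/6 = (5×6 + 1×4)/(4×6) = 34/24 = 17/12. The method used gives 6/10, which is different.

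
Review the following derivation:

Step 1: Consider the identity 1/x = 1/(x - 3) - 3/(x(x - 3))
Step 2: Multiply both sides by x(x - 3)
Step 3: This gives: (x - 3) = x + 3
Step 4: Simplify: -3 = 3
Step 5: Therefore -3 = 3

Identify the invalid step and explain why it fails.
Step 3: This gives: (x - 3) = x + 3

Step 3 makes a sign error when clearing denominators. Multiplying -3/(x(x - 3)) by x(x - 3) gives -3, not +3. The correct result is (x - 3) = x - 3, which is trivially true, not (x - 3) = x + 3. (Step 1 is a valid identity: 1/(x - 3) - 3/(x(x - 3)) = (x - 3)/(x(x - 3)) = 1/x.)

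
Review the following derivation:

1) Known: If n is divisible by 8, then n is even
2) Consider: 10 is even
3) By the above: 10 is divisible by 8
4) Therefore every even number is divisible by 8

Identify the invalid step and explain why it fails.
Step 3: By the above: 10 is divisible by 8

Step 3 commits the fallacy of affirming the consequent. The known fact 'divisible by 8 → even' does NOT imply 'even → divisible by 8'. That would be the converse, which is false. For example, 10 is even but 10 ÷ 8 = 1.25, which is not an integer.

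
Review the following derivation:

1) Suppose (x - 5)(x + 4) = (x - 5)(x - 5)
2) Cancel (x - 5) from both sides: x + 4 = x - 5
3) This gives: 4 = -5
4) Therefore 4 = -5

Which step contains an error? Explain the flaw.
Step 2: Cancel (x - 5) from both sides: x + 4 = x - 5

Step 2 cancels (x - 5) from both sides. This is only valid if (x - 5) ≠ 0, i.e., x ≠ 5. When x = 5, both sides equal zero regardless of the other factors. The correct approach requires considering x = 5 as a separate case.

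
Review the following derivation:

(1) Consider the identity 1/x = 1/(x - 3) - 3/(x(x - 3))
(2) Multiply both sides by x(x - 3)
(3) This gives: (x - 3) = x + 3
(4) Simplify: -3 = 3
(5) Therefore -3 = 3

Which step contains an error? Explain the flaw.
Step 3: This gives: (x - 3) = x + 3

Step 3 makes a sign error when clearing denominators. Multiplying -3/(x(x - 3)) by x(x - 3) gives -3, not +3. The correct result is (x - 3) = x - 3, which is trivially true, not (x - 3) = x + 3. (Step 1 is a valid identity: 1/(x - 3) - 3/(x(x - 3)) = (x - 3)/(x(x - 3)) = 1/x.)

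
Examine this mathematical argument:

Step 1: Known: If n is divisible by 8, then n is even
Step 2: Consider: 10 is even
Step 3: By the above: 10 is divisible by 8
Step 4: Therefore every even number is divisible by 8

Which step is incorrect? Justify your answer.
Step 3: By the above: 10 is divisible by 8

Step 3 commits the fallacy of affirming the consequent. The known fact 'divisible by 8 → even' does NOT imply 'even → divisible by 8'. That would be the converse, which is false. For example, 10 is even but 10 ÷ 8 = 1.25, which is not an integer.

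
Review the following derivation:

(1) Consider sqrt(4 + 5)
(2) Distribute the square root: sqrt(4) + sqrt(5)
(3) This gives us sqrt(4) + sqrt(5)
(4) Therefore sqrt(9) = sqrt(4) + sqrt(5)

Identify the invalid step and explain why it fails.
Step 2: Distribute the square root: sqrt(4) + sqrt(5)

Step 2 incorrectly 'distributes' the square root over addition. The square root function does not distribute: sqrt(a + b) ≠ sqrt(a) + sqrt(b). In fact, sqrt(4 + 5) = sqrt(9) ≈ 3.0000, while sqrt(4) + sqrt(5) ≈ 4.2361.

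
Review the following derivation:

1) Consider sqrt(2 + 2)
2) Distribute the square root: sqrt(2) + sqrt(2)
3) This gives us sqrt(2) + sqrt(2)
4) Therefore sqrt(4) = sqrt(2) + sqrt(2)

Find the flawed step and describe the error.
Step 2: Distribute the square root: sqrt(2) + sqrt(2)

Step 2 incorrectly 'distributes' the square root over addition. The square root function does not distribute: sqrt(a + b) ≠ sqrt(a) + sqrt(b). In fact, sqrt(2 + 2) = sqrt(4) ≈ 2.0000, while sqrt(2) + sqrt(2) ≈ 2.8284.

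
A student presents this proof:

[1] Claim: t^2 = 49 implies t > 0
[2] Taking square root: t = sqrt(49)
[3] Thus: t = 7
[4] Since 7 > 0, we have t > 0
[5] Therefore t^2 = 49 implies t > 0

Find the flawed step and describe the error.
Step 2: Taking square root: t = sqrt(49)

Step 2 takes the square root and assumes the positive root only. The equation t^2 = 49 actually has two solutions: t = 7 and t = -7. The proof silently assumes t > 0 without justification, then uses this assumption to conclude t > 0, which is circular. The counterexample t = -7 shows the claim is false.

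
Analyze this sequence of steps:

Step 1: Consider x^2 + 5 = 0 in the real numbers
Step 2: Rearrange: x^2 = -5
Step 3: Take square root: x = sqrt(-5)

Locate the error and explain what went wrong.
Step 3: Take square root: x = sqrt(-5)

Step 3 takes the square root of -5, which is negative. In the real number system, the square root of a negative number is undefined. The equation x^2 + 5 = 0 has no real solutions. Square roots of negative numbers only exist in the complex numbers.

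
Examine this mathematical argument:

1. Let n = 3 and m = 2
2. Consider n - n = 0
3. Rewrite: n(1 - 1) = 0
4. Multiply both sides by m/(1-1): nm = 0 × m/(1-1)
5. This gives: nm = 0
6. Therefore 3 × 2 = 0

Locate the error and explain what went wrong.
Step 4: Multiply both sides by m/(1-1): nm = 0 × m/(1-1)

Step 4 multiplies both sides by m/(1-1). However, 1-1 = 0, so this is multiplication by m/0, which is undefined. We cannot multiply by an undefined expression.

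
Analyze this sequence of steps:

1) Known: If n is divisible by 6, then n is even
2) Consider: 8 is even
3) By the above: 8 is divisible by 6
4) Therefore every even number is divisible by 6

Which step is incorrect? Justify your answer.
Step 3: By the above: 8 is divisible by 6

Step 3 commits the fallacy of affirming the consequent. The known fact 'divisible by 6 → even' does NOT imply 'even → divisible by 6'. That would be the converse, which is false. For example, 8 is even but 8 ÷ 6 = 1.33, which is not an integer.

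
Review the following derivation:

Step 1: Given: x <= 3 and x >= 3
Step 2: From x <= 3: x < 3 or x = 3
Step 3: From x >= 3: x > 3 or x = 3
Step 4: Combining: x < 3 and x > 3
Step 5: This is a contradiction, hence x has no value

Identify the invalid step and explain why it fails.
Step 4: Combining: x < 3 and x > 3

Step 4 incorrectly combines the conditions. From x <= 3 and x >= 3, the intersection is x = 3. The error treats the 'or' cases as 'and' requirements. The correct conclusion is that x = 3 is the unique solution, not that no solution exists.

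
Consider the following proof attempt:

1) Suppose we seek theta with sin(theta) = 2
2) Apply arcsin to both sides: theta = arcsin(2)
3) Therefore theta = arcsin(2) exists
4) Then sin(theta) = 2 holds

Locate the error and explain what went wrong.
Step 2: Apply arcsin to both sides: theta = arcsin(2)

Step 2 applies arcsin to 2. However, arcsin(x) is only defined for x in [-1, 1] because sin(theta) can only produce values in that range. Since |2| > 1, arcsin(2) is undefined. There is no angle whose sine equals 2.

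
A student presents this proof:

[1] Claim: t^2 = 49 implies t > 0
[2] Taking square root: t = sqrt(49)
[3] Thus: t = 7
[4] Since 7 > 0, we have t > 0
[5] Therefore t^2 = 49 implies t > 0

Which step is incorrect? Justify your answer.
Step 2: Taking square root: t = sqrt(49)

Step 2 takes the square root and assumes the positive root only. The equation t^2 = 49 actually has two solutions: t = 7 and t = -7. The proof silently assumes t > 0 without justification, then uses this assumption to conclude t > 0, which is circular. The counterexample t = -7 shows the claim is false.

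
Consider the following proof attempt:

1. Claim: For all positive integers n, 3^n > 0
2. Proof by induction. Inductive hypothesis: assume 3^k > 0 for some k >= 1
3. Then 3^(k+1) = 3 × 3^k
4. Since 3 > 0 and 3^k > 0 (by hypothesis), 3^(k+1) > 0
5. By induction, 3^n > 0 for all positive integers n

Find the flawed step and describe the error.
Step 5: By induction, 3^n > 0 for all positive integers n

Step 5 concludes the proof by induction, but no base case was ever established. A valid induction proof requires: (1) a base case proving 3^1 > 0, and (2) an inductive step showing IF 3^k > 0 THEN 3^(k+1) > 0. Steps 2-4 correctly establish the inductive step, but without the base case the conclusion in step 5 does not follow.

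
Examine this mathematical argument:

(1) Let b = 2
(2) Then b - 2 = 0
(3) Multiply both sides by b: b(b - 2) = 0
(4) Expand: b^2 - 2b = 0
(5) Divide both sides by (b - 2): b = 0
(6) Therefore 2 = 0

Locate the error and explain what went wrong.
Step 5: Divide both sides by (b - 2): b = 0

Step 5 divides both sides by (b - 2). However, since b = 2, we have (b - 2) = 0. Division by zero is undefined, making this step invalid.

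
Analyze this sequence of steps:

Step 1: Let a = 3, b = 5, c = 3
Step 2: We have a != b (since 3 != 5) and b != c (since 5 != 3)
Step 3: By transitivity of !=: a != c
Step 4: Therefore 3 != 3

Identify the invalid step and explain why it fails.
Step 3: By transitivity of !=: a != c

Step 3 incorrectly applies transitivity to the '!=' relation. Transitivity states: if a R b and b R c, then a R c. However, '!=' is not transitive. Counterexample: 3 != 5 and 5 != 3, but 3 = 3 (both equal 3). Transitivity holds for relations like <, <=, =, but not for !=.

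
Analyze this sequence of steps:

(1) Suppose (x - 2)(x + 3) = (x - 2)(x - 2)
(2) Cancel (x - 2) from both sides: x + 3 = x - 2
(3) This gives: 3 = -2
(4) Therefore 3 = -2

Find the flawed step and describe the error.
Step 2: Cancel (x - 2) from both sides: x + 3 = x - 2

Step 2 cancels (x - 2) from both sides. This is only valid if (x - 2) ≠ 0, i.e., x ≠ 2. When x = 2, both sides equal zero regardless of the other factors. The correct approach requires considering x = 2 as a separate case.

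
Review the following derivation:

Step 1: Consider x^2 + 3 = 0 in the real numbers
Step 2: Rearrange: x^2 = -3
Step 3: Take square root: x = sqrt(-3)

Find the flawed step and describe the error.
Step 3: Take square root: x = sqrt(-3)

Step 3 takes the square root of -3, which is negative. In the real number system, the square root of a negative number is undefined. The equation x^2 + 3 = 0 has no real solutions. Square roots of negative numbers only exist in the complex numbers.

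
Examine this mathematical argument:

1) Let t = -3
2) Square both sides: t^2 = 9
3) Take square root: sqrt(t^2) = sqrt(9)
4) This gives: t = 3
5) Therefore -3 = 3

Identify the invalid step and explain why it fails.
Step 4: This gives: t = 3

Step 4 incorrectly states that sqrt(t^2) = t. The correct identity is sqrt(t^2) = |t|. Since t = -3 < 0, we have sqrt(t^2) = |-3| = 3, not t = -3.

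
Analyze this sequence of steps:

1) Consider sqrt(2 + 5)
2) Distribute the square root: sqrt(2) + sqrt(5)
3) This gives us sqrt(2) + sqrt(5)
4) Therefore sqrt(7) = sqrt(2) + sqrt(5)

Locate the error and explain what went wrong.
Step 2: Distribute the square root: sqrt(2) + sqrt(5)

Step 2 incorrectly 'distributes' the square root over addition. The square root function does not distribute: sqrt(a + b) ≠ sqrt(a) + sqrt(b). In fact, sqrt(2 + 5) = sqrt(7) ≈ 2.6458, while sqrt(2) + sqrt(5) ≈ 3.6503.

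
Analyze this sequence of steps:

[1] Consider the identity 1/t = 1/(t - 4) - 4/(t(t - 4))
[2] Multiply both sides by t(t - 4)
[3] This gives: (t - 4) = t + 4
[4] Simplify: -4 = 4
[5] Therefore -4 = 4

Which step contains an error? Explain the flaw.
Step 3: This gives: (t - 4) = t + 4

Step 3 makes a sign error when clearing denominators. Multiplying -4/(t(t - 4)) by t(t - 4) gives -4, not +4. The correct result is (t - 4) = t - 4, which is trivially true, not (t - 4) = t + 4. (Step 1 is a valid identity: 1/(t - 4) - 4/(t(t - 4)) = (t - 4)/(t(t - 4)) = 1/t.)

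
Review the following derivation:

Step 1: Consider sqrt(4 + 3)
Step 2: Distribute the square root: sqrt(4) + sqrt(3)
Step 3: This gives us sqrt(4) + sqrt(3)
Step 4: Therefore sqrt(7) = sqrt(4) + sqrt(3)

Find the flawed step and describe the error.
Step 2: Distribute the square root: sqrt(4) + sqrt(3)

Step 2 incorrectly 'distributes' the square root over addition. The square root function does not distribute: sqrt(a + b) ≠ sqrt(a) + sqrt(b). In fact, sqrt(4 + 3) = sqrt(7) ≈ 2.6458, while sqrt(4) + sqrt(3) ≈ 3.7321.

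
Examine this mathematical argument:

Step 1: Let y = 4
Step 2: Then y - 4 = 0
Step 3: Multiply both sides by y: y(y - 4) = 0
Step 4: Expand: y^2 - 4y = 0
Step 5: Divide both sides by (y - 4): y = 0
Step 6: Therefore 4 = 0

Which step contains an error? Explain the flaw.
Step 5: Divide both sides by (y - 4): y = 0

Step 5 divides both sides by (y - 4). However, since y = 4, we have (y - 4) = 0. Division by zero is undefined, making this step invalid.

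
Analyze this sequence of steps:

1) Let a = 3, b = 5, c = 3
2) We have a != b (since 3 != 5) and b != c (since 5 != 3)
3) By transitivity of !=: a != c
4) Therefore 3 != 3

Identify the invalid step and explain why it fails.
Step 3: By transitivity of !=: a != c

Step 3 incorrectly applies transitivity to the '!=' relation. Transitivity states: if a R b and b R c, then a R c. However, '!=' is not transitive. Counterexample: 3 != 5 and 5 != 3, but 3 = 3 (both equal 3). Transitivity holds for relations like <, <=, =, but not for !=.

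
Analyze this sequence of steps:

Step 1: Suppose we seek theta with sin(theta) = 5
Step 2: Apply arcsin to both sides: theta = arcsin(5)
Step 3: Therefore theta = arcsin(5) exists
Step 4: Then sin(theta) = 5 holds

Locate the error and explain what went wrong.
Step 2: Apply arcsin to both sides: theta = arcsin(5)

Step 2 applies arcsin to 5. However, arcsin(x) is only defined for x in [-1, 1] because sin(theta) can only produce values in that range. Since |5| > 1, arcsin(5) is undefined. There is no angle whose sine equals 5.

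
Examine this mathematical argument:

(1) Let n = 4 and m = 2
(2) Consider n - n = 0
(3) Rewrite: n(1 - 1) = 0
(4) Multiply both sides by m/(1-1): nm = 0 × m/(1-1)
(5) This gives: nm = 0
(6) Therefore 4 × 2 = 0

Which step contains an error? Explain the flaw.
Step 4: Multiply both sides by m/(1-1): nm = 0 × m/(1-1)

Step 4 multiplies both sides by m/(1-1). However, 1-1 = 0, so this is multiplication by m/0, which is undefined. We cannot multiply by an undefined expression.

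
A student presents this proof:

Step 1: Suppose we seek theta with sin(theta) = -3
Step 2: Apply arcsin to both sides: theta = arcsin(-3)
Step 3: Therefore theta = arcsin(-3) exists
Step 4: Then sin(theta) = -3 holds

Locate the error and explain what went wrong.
Step 2: Apply arcsin to both sides: theta = arcsin(-3)

Step 2 applies arcsin to -3. However, arcsin(x) is only defined for x in [-1, 1] because sin(theta) can only produce values in that range. Since |-3| > 1, arcsin(-3) is undefined. There is no angle whose sine equals -3.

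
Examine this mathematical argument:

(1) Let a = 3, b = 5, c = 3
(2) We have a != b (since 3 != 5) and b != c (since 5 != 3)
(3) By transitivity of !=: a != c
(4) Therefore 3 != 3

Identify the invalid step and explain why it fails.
Step 3: By transitivity of !=: a != c

Step 3 incorrectly applies transitivity to the '!=' relation. Transitivity states: if a R b and b R c, then a R c. However, '!=' is not transitive. Counterexample: 3 != 5 and 5 != 3, but 3 = 3 (both equal 3). Transitivity holds for relations like <, <=, =, but not for !=.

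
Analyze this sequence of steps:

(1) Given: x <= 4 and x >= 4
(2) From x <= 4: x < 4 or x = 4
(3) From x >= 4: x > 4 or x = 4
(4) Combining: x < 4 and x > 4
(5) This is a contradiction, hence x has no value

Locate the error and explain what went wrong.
Step 4: Combining: x < 4 and x > 4

Step 4 incorrectly combines the conditions. From x <= 4 and x >= 4, the intersection is x = 4. The error treats the 'or' cases as 'and' requirements. The correct conclusion is that x = 4 is the unique solution, not that no solution exists.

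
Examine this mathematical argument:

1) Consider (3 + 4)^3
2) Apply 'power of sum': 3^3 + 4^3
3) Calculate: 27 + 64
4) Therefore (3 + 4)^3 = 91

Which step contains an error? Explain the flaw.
Step 2: Apply 'power of sum': 3^3 + 4^3

Step 2 incorrectly applies a non-existent rule '(a+b)^n = a^n + b^n'. This is false in general. The correct expansion uses the binomial theorem. The actual value is (3 + 4)^3 = 7^3 = 343, not 91.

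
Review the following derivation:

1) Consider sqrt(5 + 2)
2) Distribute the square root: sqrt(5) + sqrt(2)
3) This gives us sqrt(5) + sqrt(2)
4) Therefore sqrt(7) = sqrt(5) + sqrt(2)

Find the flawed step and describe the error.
Step 2: Distribute the square root: sqrt(5) + sqrt(2)

Step 2 incorrectly 'distributes' the square root over addition. The square root function does not distribute: sqrt(a + b) ≠ sqrt(a) + sqrt(b). In fact, sqrt(5 + 2) = sqrt(7) ≈ 2.6458, while sqrt(5) + sqrt(2) ≈ 3.6503.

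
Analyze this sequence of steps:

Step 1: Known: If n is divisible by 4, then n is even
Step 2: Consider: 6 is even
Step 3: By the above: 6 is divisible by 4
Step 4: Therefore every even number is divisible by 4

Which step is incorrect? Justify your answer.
Step 3: By the above: 6 is divisible by 4

Step 3 commits the fallacy of affirming the consequent. The known fact 'divisible by 4 → even' does NOT imply 'even → divisible by 4'. That would be the converse, which is false. For example, 6 is even but 6 ÷ 4 = 1.50, which is not an integer.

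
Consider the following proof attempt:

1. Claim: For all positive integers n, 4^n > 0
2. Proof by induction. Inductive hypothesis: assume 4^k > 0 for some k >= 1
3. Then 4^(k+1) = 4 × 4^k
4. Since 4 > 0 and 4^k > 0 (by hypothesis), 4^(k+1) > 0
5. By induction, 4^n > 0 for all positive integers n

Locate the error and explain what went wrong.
Step 5: By induction, 4^n > 0 for all positive integers n

Step 5 concludes the proof by induction, but no base case was ever established. A valid induction proof requires: (1) a base case proving 4^1 > 0, and (2) an inductive step showing IF 4^k > 0 THEN 4^(k+1) > 0. Steps 2-4 correctly establish the inductive step, but without the base case the conclusion in step 5 does not follow.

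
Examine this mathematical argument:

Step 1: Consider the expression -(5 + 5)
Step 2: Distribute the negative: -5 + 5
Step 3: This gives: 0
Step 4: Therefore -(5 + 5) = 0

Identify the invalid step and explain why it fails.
Step 2: Distribute the negative: -5 + 5

Step 2 incorrectly distributes the negative sign. The correct distribution is -(5 + 5) = -5 - 5 = -10. The negative must be applied to both terms, not just the first. The error treats -(5 + 5) as -5 + 5, which equals 0 instead of -10.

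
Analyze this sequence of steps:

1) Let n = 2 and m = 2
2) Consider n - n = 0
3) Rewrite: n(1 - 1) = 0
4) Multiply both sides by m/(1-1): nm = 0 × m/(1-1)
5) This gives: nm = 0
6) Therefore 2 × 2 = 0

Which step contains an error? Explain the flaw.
Step 4: Multiply both sides by m/(1-1): nm = 0 × m/(1-1)

Step 4 multiplies both sides by m/(1-1). However, 1-1 = 0, so this is multiplication by m/0, which is undefined. We cannot multiply by an undefined expression.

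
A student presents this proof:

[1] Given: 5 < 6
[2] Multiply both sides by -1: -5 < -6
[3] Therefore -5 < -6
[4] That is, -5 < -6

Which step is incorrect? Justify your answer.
Step 2: Multiply both sides by -1: -5 < -6

Step 2 multiplies both sides by -1 but fails to reverse the inequality sign. When multiplying (or dividing) an inequality by a negative number, the direction must be reversed. Since 5 < 6, we should get -5 > -6, i.e., -5 > -6.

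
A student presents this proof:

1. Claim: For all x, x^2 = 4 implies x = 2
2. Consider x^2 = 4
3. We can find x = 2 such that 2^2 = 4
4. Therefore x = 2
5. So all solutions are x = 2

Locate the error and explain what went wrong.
Step 4: Therefore x = 2

Step 4 incorrectly concludes that x = 2 is the only solution. The proof shows that x = 2 is A solution (existence), but does not show it is the ONLY solution (uniqueness). In fact, x = -2 is also a solution since (-2)^2 = 4. Finding one solution doesn't prove there are no others.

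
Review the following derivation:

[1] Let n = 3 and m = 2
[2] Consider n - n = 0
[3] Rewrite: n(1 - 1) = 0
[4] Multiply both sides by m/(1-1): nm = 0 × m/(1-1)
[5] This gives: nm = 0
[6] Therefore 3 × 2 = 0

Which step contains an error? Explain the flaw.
Step 4: Multiply both sides by m/(1-1): nm = 0 × m/(1-1)

Step 4 multiplies both sides by m/(1-1). However, 1-1 = 0, so this is multiplication by m/0, which is undefined. We cannot multiply by an undefined expression.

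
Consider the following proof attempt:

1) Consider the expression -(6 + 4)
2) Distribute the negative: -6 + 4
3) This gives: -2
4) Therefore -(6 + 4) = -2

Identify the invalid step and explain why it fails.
Step 2: Distribute the negative: -6 + 4

Step 2 incorrectly distributes the negative sign. The correct distribution is -(6 + 4) = -6 - 4 = -10. The negative must be applied to both terms, not just the first. The error treats -(6 + 4) as -6 + 4, which equals -2 instead of -10.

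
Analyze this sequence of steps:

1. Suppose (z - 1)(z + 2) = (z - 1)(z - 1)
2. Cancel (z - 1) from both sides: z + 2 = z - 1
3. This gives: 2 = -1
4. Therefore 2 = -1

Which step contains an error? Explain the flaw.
Step 2: Cancel (z - 1) from both sides: z + 2 = z - 1

Step 2 cancels (z - 1) from both sides. This is only valid if (z - 1) ≠ 0, i.e., z ≠ 1. When z = 1, both sides equal zero regardless of the other factors. The correct approach requires considering z = 1 as a separate case.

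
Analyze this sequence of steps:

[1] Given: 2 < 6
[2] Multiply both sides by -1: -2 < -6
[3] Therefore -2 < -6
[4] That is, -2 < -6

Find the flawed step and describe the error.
Step 2: Multiply both sides by -1: -2 < -6

Step 2 multiplies both sides by -1 but fails to reverse the inequality sign. When multiplying (or dividing) an inequality by a negative number, the direction must be reversed. Since 2 < 6, we should get -2 > -6, i.e., -2 > -6.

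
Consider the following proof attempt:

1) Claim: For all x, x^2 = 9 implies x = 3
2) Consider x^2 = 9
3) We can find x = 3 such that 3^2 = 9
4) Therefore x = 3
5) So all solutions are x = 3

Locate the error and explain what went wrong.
Step 4: Therefore x = 3

Step 4 incorrectly concludes that x = 3 is the only solution. The proof shows that x = 3 is A solution (existence), but does not show it is the ONLY solution (uniqueness). In fact, x = -3 is also a solution since (-3)^2 = 9. Finding one solution doesn't prove there are no others.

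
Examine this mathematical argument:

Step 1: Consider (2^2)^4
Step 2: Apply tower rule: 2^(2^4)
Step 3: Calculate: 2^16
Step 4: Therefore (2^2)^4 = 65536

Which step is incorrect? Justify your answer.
Step 2: Apply tower rule: 2^(2^4)

Step 2 incorrectly states that (a^b)^c = a^(b^c). The correct rule is (a^b)^c = a^(b×c). The actual value is (2^2)^4 = 2^8 = 256, not 2^16 = 65536.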